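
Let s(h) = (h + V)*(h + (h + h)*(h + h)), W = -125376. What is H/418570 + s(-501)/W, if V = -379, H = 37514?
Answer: 3850381291459/546652420 ≈ 7043.6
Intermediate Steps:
s(h) = (-379 + h)*(h + 4*h²) (s(h) = (h - 379)*(h + (h + h)*(h + h)) = (-379 + h)*(h + (2*h)*(2*h)) = (-379 + h)*(h + 4*h²))
H/418570 + s(-501)/W = 37514/418570 - 501*(-379 - 1515*(-501) + 4*(-501)²)/(-125376) = 37514*(1/418570) - 501*(-379 + 759015 + 4*251001)*(-1/125376) = 18757/209285 - 501*(-379 + 759015 + 1004004)*(-1/125376) = 18757/209285 - 501*1762640*(-1/125376) = 18757/209285 - 883082640*(-1/125376) = 18757/209285 + 18397555/2612 = 3850381291459/546652420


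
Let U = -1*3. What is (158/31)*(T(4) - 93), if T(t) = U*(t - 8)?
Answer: -12798/31 ≈ -412.84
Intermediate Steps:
U = -3
T(t) = 24 - 3*t (T(t) = -3*(t - 8) = -3*(-8 + t) = 24 - 3*t)
(158/31)*(T(4) - 93) = (158/31)*((24 - 3*4) - 93) = (158*(1/31))*((24 - 12) - 93) = 158*(12 - 93)/31 = (158/31)*(-81) = -12798/31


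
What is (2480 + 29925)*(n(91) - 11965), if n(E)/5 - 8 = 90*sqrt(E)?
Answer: -386429625 + 14582250*sqrt(91) ≈ -2.4732e+8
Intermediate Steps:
n(E) = 40 + 450*sqrt(E) (n(E) = 40 + 5*(90*sqrt(E)) = 40 + 450*sqrt(E))
(2480 + 29925)*(n(91) - 11965) = (2480 + 29925)*((40 + 450*sqrt(91)) - 11965) = 32405*(-11925 + 450*sqrt(91)) = -386429625 + 14582250*sqrt(91)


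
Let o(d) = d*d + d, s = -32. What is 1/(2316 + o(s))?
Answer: 1/3308 ≈ 0.00030230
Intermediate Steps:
o(d) = d + d² (o(d) = d² + d = d + d²)
1/(2316 + o(s)) = 1/(2316 - 32*(1 - 32)) = 1/(2316 - 32*(-31)) = 1/(2316 + 992) = 1/3308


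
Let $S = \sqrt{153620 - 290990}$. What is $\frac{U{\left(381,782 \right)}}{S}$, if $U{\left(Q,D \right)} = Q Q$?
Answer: $- \frac{48387 i \sqrt{137370}}{45790} \approx - 391.66 i$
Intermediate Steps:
$U{\left(Q,D \right)} = Q^{2}$
$S = i \sqrt{137370}$ ($S = \sqrt{-137370} = i \sqrt{137370} \approx 370.63 i$)
$\frac{U{\left(381,782 \right)}}{S} = \frac{381^{2}}{i \sqrt{137370}} = 145161 \left(- \frac{i \sqrt{137370}}{137370}\right) = - \frac{48387 i \sqrt{137370}}{45790}$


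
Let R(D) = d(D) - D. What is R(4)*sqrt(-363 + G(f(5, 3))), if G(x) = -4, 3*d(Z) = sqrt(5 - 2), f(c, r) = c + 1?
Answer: I*sqrt(367)*(-12 + sqrt(3))/3 ≈ -65.568*I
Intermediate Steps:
f(c, r) = 1 + c
d(Z) = sqrt(3)/3 (d(Z) = sqrt(5 - 2)/3 = sqrt(3)/3)
R(D) = -D + sqrt(3)/3 (R(D) = sqrt(3)/3 - D = -D + sqrt(3)/3)
R(4)*sqrt(-363 + G(f(5, 3))) = (-1*4 + sqrt(3)/3)*sqrt(-363 - 4) = (-4 + sqrt(3)/3)*sqrt(-367) = (-4 + sqrt(3)/3)*(I*sqrt(367)) = I*sqrt(367)*(-4 + sqrt(3)/3)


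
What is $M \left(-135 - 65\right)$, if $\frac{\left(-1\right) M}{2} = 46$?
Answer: $18400$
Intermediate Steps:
$M = -92$ ($M = \left(-2\right) 46 = -92$)
$M \left(-135 - 65\right) = - 92 \left(-135 - 65\right) = \left(-92\right) \left(-200\right) = 18400$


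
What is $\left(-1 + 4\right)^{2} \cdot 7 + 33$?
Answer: $96$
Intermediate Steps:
$\left(-1 + 4\right)^{2} \cdot 7 + 33 = 3^{2} \cdot 7 + 33 = 9 \cdot 7 + 33 = 63 + 33 = 96$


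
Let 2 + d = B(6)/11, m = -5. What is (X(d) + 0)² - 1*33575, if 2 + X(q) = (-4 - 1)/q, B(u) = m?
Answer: -24476174/729 ≈ -33575.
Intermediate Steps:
B(u) = -5
d = -27/11 (d = -2 - 5/11 = -27/11 ≈ -2.4545)
X(q) = -2 - 5/q (X(q) = -2 + (-4 - 1)/q = -2 - 5/q)
(X(d) + 0)² - 1*33575 = ((-2 - 5/(-27/11)) + 0)² - 1*33575 = ((-2 - 5*(-11/27)) + 0)² - 33575 = ((-2 + 55/27) + 0)² - 33575 = (1/27 + 0)² - 33575 = (1/27)² - 33575 = 1/729 - 33575 = -24476174/729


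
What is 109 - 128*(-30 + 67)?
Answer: -4627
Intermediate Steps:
109 - 128*(-30 + 67) = 109 - 128*37 = 109 - 4736 = -4627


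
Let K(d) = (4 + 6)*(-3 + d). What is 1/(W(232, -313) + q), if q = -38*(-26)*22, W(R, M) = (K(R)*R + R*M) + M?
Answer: 1/480087 ≈ 2.0830e-6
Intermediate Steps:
K(d) = -30 + 10*d (K(d) = 10*(-3 + d) = -30 + 10*d)
W(R, M) = M + M*R + R*(-30 + 10*R) (W(R, M) = ((-30 + 10*R)*R + R*M) + M = (R*(-30 + 10*R) + M*R) + M = (M*R + R*(-30 + 10*R)) + M = M + M*R + R*(-30 + 10*R))
q = 21736 (q = 988*22 = 21736)
1/(W(232, -313) + q) = 1/((-313 - 313*232 + 10*232*(-3 + 232)) + 21736) = 1/((-313 - 72616 + 10*232*229) + 21736) = 1/((-313 - 72616 + 531280) + 21736) = 1/(458351 + 21736) = 1/480087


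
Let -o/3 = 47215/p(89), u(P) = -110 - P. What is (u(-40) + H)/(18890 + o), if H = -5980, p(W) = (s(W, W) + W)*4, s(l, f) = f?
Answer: -861520/2661607 ≈ -0.32368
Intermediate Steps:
p(W) = 8*W (p(W) = (W + W)*4 = (2*W)*4 = 8*W)
o = -141645/712 (o = -141645/(8*89) = -141645/712 ≈ -198.94)
(u(-40) + H)/(18890 + o) = ((-110 - 1*(-40)) - 5980)/(18890 - 141645/712) = ((-110 + 40) - 5980)/(13308035/712) = (-70 - 5980)*(712/13308035) = -6050*712/13308035 = -861520/2661607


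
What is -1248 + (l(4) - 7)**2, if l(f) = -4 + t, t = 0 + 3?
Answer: -1184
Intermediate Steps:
t = 3
l(f) = -1 (l(f) = -4 + 3 = -1)
-1248 + (l(4) - 7)**2 = -1248 + (-1 - 7)**2 = -1248 + (-8)**2 = -1248 + 64 = -1184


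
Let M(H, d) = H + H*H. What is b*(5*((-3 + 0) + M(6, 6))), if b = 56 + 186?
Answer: 47190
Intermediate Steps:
M(H, d) = H + H**2
b = 242
b*(5*((-3 + 0) + M(6, 6))) = 242*(5*((-3 + 0) + 6*(1 + 6))) = 242*(5*(-3 + 6*7)) = 242*(5*(-3 + 42)) = 242*(5*39) = 242*195 = 47190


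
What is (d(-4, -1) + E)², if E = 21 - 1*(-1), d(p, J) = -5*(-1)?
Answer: 729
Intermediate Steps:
d(p, J) = 5
E = 22 (E = 21 + 1 = 22)
(d(-4, -1) + E)² = (5 + 22)² = 27² = 729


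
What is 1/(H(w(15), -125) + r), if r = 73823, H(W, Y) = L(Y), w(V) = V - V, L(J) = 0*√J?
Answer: 1/73823 ≈ 1.3546e-5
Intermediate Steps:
L(J) = 0
w(V) = 0
H(W, Y) = 0
1/(H(w(15), -125) + r) = 1/(0 + 73823) = 1/73823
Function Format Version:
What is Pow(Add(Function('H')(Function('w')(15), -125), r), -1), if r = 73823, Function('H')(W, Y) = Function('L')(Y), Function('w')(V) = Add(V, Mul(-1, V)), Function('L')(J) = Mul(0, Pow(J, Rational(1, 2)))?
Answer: Rational(1, 73823) ≈ 1.3546e-5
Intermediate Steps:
Function('L')(J) = 0
Function('w')(V) = 0
Function('H')(W, Y) = 0
Pow(Add(Function('H')(Function('w')(15), -125), r), -1) = Pow(Add(0, 73823), -1) = Pow(73823, -1) = Rational(1, 73823)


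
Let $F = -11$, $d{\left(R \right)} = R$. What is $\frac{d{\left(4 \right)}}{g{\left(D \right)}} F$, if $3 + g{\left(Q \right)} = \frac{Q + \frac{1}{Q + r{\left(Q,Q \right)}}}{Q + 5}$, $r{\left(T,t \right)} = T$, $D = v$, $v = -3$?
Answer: $\frac{48}{5} \approx 9.6$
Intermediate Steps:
$D = -3$
$g{\left(Q \right)} = -3 + \frac{Q + \frac{1}{2 Q}}{5 + Q}$ ($g{\left(Q \right)} = -3 + \frac{Q + \frac{1}{Q + Q}}{Q + 5} = -3 + \frac{Q + \frac{1}{2 Q}}{5 + Q}$)
$\frac{d{\left(4 \right)}}{g{\left(D \right)}} F = \frac{4}{\frac{1}{2} \frac{1}{-3} \frac{1}{5 - 3} \left(1 - -90 - 4 \left(-3\right)^{2}\right)} \left(-11\right) = \frac{4}{\frac{1}{2} \left(- \frac{1}{3}\right) \frac{1}{2} \left(1 + 90 - 36\right)} \left(-11\right) = \frac{4}{\frac{1}{2} \left(- \frac{1}{3}\right) \frac{1}{2} \cdot 55} \left(-11\right) = \frac{4}{- \frac{55}{12}} \left(-11\right) = 4 \left(- \frac{12}{55}\right) \left(-11\right) = \left(- \frac{48}{55}\right) \left(-11\right) = \frac{48}{5}$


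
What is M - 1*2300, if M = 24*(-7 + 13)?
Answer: -2156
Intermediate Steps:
M = 144 (M = 24*6 = 144)
M - 1*2300 = 144 - 1*2300 = 144 - 2300 = -2156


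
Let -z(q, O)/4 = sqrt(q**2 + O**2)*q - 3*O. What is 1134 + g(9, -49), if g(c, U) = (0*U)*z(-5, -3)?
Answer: 1134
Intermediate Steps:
z(q, O) = 12*O - 4*q*sqrt(O**2 + q**2) (z(q, O) = -4*(sqrt(q**2 + O**2)*q - 3*O) = -4*(sqrt(O**2 + q**2)*q - 3*O) = -4*(q*sqrt(O**2 + q**2) - 3*O) = -4*(-3*O + q*sqrt(O**2 + q**2)) = 12*O - 4*q*sqrt(O**2 + q**2))
g(c, U) = 0 (g(c, U) = (0*U)*(12*(-3) - 4*(-5)*sqrt((-3)**2 + (-5)**2)) = 0*(-36 - 4*(-5)*sqrt(9 + 25)) = 0*(-36 - 4*(-5)*sqrt(34)) = 0*(-36 + 20*sqrt(34)) = 0)
1134 + g(9, -49) = 1134 + 0 = 1134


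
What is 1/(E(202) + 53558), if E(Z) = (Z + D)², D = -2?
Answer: 1/93558 ≈ 1.0689e-5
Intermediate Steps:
E(Z) = (-2 + Z)² (E(Z) = (Z - 2)² = (-2 + Z)²)
1/(E(202) + 53558) = 1/((-2 + 202)² + 53558) = 1/(200² + 53558) = 1/(40000 + 53558) = 1/93558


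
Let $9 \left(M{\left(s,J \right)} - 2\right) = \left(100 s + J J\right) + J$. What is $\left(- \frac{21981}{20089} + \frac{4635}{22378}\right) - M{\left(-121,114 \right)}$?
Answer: $- \frac{465728092703}{4045964778} \approx -115.11$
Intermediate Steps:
$M{\left(s,J \right)} = 2 + \frac{J}{9} + \frac{J^{2}}{9} + \frac{100 s}{9}$ ($M{\left(s,J \right)} = 2 + \frac{\left(100 s + J J\right) + J}{9} = 2 + \frac{\left(100 s + J^{2}\right) + J}{9} = 2 + \frac{\left(J^{2} + 100 s\right) + J}{9} = 2 + \frac{J + J^{2} + 100 s}{9} = 2 + \left(\frac{J}{9} + \frac{J^{2}}{9} + \frac{100 s}{9}\right) = 2 + \frac{J}{9} + \frac{J^{2}}{9} + \frac{100 s}{9}$)
$\left(- \frac{21981}{20089} + \frac{4635}{22378}\right) - M{\left(-121,114 \right)} = \left(- \frac{21981}{20089} + \frac{4635}{22378}\right) - \left(2 + \frac{1}{9} \cdot 114 + \frac{114^{2}}{9} + \frac{100}{9} \left(-121\right)\right) = \left(\left(-21981\right) \frac{1}{20089} + 4635 \cdot \frac{1}{22378}\right) - \left(2 + \frac{38}{3} + \frac{1}{9} \cdot 12996 - \frac{12100}{9}\right) = \left(- \frac{21981}{20089} + \frac{4635}{22378}\right) - \left(2 + \frac{38}{3} + 1444 - \frac{12100}{9}\right) = - \frac{398778303}{449551642} - \frac{1028}{9} = - \frac{465728092703}{4045964778}$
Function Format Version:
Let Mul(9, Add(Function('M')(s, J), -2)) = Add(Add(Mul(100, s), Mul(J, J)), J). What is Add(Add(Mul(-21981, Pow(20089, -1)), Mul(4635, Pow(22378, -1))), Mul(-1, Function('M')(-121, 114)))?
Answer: Rational(-465728092703, 4045964778) ≈ -115.11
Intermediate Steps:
Function('M')(s, J) = Add(2, Mul(Rational(1, 9), J), Mul(Rational(1, 9), Pow(J, 2)), Mul(Rational(100, 9), s)) (Function('M')(s, J) = Add(2, Mul(Rational(1, 9), Add(Add(Mul(100, s), Mul(J, J)), J))) = Add(2, Mul(Rational(1, 9), Add(Add(Mul(100, s), Pow(J, 2)), J))) = Add(2, Mul(Rational(1, 9), Add(Add(Pow(J, 2), Mul(100, s)), J))) = Add(2, Mul(Rational(1, 9), Add(J, Pow(J, 2), Mul(100, s)))) = Add(2, Add(Mul(Rational(1, 9), J), Mul(Rational(1, 9), Pow(J, 2)), Mul(Rational(100, 9), s))) = Add(2, Mul(Rational(1, 9), J), Mul(Rational(1, 9), Pow(J, 2)), Mul(Rational(100, 9), s)))
Add(Add(Mul(-21981, Pow(20089, -1)), Mul(4635, Pow(22378, -1))), Mul(-1, Function('M')(-121, 114))) = Add(Add(Mul(-21981, Pow(20089, -1)), Mul(4635, Pow(22378, -1))), Mul(-1, Add(2, Mul(Rational(1, 9), 114), Mul(Rational(1, 9), Pow(114, 2)), Mul(Rational(100, 9), -121)))) = Add(Add(Mul(-21981, Rational(1, 20089)), Mul(4635, Rational(1, 22378))), Mul(-1, Add(2, Rational(38, 3), Mul(Rational(1, 9), 12996), Rational(-12100, 9)))) = Add(Add(Rational(-21981, 20089), Rational(4635, 22378)), Mul(-1, Add(2, Rational(38, 3), 1444, Rational(-12100, 9)))) = Add(Rational(-398778303, 449551642), Mul(-1, Rational(1028, 9))) = Add(Rational(-398778303, 449551642), Rational(-1028, 9)) = Rational(-465728092703, 4045964778)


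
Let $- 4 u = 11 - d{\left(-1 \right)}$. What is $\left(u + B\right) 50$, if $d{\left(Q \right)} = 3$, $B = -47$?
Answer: $-2450$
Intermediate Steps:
$u = -2$ ($u = - \frac{11 - 3}{4} = \left(- \frac{1}{4}\right) 8 = -2$)
$\left(u + B\right) 50 = \left(-2 - 47\right) 50 = \left(-49\right) 50 = -2450$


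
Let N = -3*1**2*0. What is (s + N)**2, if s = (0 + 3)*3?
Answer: 81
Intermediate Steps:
s = 9 (s = 3*3 = 9)
N = 0 (N = -3*1*0 = -3*0 = 0)
(s + N)**2 = (9 + 0)**2 = 9**2 = 81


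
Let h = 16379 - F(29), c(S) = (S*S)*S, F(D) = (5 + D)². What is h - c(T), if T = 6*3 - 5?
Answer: 13026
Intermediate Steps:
T = 13 (T = 18 - 5 = 13)
c(S) = S³ (c(S) = S²*S = S³)
h = 15223 (h = 16379 - (5 + 29)² = 16379 - 1*34² = 16379 - 1*1156 = 16379 - 1156 = 15223)
h - c(T) = 15223 - 1*13³ = 15223 - 1*2197 = 15223 - 2197 = 13026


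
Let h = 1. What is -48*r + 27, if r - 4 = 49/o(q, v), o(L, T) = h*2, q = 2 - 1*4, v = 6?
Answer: -1341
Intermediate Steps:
q = -2 (q = 2 - 4 = -2)
o(L, T) = 2 (o(L, T) = 1*2 = 2)
r = 57/2 (r = 4 + 49/2 = 57/2 ≈ 28.500)
-48*r + 27 = -48*57/2 + 27 = -1368 + 27 = -1341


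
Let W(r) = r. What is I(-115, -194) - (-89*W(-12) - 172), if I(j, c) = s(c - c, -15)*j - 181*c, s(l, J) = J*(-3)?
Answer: 29043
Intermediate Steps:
s(l, J) = -3*J
I(j, c) = -181*c + 45*j (I(j, c) = (-3*(-15))*j - 181*c = 45*j - 181*c = -181*c + 45*j)
I(-115, -194) - (-89*W(-12) - 172) = (-181*(-194) + 45*(-115)) - (-89*(-12) - 172) = (35114 - 5175) - (1068 - 172) = 29939 - 1*896 = 29939 - 896 = 29043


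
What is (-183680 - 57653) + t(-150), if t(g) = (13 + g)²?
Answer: -222564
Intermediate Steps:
(-183680 - 57653) + t(-150) = (-183680 - 57653) + (13 - 150)² = -241333 + (-137)² = -241333 + 18769 = -222564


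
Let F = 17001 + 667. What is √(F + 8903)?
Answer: √26571 ≈ 163.01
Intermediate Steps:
F = 17668
√(F + 8903) = √(17668 + 8903) = √26571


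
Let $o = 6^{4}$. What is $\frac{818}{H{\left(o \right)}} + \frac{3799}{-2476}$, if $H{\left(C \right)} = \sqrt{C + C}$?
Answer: $- \frac{3799}{2476} + \frac{409 \sqrt{2}}{36} \approx 14.533$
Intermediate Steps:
$o = 1296$
$H{\left(C \right)} = \sqrt{2} \sqrt{C}$ ($H{\left(C \right)} = \sqrt{2 C} = \sqrt{2} \sqrt{C}$)
$\frac{818}{H{\left(o \right)}} + \frac{3799}{-2476} = \frac{818}{\sqrt{2} \sqrt{1296}} + \frac{3799}{-2476} = \frac{818}{\sqrt{2} \cdot 36} + 3799 \left(- \frac{1}{2476}\right) = \frac{818}{36 \sqrt{2}} - \frac{3799}{2476} = 818 \frac{\sqrt{2}}{72} - \frac{3799}{2476} = \frac{409 \sqrt{2}}{36} - \frac{3799}{2476} = - \frac{3799}{2476} + \frac{409 \sqrt{2}}{36}$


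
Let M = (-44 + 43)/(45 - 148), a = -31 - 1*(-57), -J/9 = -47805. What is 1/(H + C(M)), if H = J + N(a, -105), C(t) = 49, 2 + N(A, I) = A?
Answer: 1/430318 ≈ 2.3239e-6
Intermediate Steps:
J = 430245 (J = -9*(-47805) = 430245)
a = 26 (a = -31 + 57 = 26)
M = 1/103 (M = -1/(-103) = -1*(-1/103) = 1/103 ≈ 0.0097087)
N(A, I) = -2 + A
H = 430269 (H = 430245 + (-2 + 26) = 430245 + 24 = 430269)
1/(H + C(M)) = 1/(430269 + 49) = 1/430318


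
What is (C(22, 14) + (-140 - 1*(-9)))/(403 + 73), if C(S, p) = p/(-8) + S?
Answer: -443/1904 ≈ -0.23267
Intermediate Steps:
C(S, p) = S - p/8 (C(S, p) = p*(-⅛) + S = -p/8 + S = S - p/8)
(C(22, 14) + (-140 - 1*(-9)))/(403 + 73) = ((22 - ⅛*14) + (-140 - 1*(-9)))/(403 + 73) = ((22 - 7/4) + (-140 + 9))/476 = (81/4 - 131)*(1/476) = -443/4*1/476 = -443/1904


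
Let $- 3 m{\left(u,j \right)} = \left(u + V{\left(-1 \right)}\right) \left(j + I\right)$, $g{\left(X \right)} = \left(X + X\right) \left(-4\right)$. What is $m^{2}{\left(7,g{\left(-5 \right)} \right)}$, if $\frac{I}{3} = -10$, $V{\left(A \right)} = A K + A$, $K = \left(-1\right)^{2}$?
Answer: $\frac{2500}{9} \approx 277.78$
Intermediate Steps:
$K = 1$
$g{\left(X \right)} = - 8 X$ ($g{\left(X \right)} = 2 X \left(-4\right) = - 8 X$)
$V{\left(A \right)} = 2 A$ ($V{\left(A \right)} = A 1 + A = A + A = 2 A$)
$I = -30$ ($I = 3 \left(-10\right) = -30$)
$m{\left(u,j \right)} = - \frac{\left(-30 + j\right) \left(-2 + u\right)}{3}$ ($m{\left(u,j \right)} = - \frac{\left(u + 2 \left(-1\right)\right) \left(j - 30\right)}{3} = - \frac{\left(u - 2\right) \left(-30 + j\right)}{3} = - \frac{\left(-2 + u\right) \left(-30 + j\right)}{3} = - \frac{\left(-30 + j\right) \left(-2 + u\right)}{3}$)
$m^{2}{\left(7,g{\left(-5 \right)} \right)} = \left(-20 + 10 \cdot 7 + \frac{2 \left(\left(-8\right) \left(-5\right)\right)}{3} - \frac{1}{3} \left(\left(-8\right) \left(-5\right)\right) 7\right)^{2} = \left(-20 + 70 + \frac{2}{3} \cdot 40 - \frac{40}{3} \cdot 7\right)^{2} = \left(-20 + 70 + \frac{80}{3} - \frac{280}{3}\right)^{2} = \left(- \frac{50}{3}\right)^{2} = \frac{2500}{9}$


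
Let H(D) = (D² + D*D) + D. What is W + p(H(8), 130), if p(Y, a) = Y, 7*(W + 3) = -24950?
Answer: -24019/7 ≈ -3431.3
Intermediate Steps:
W = -24971/7 (W = -3 + (⅐)*(-24950) = -3 - 24950/7 = -24971/7 ≈ -3567.3)
H(D) = D + 2*D² (H(D) = (D² + D²) + D = 2*D² + D = D + 2*D²)
W + p(H(8), 130) = -24971/7 + 8*(1 + 2*8) = -24971/7 + 8*(1 + 16) = -24971/7 + 8*17 = -24971/7 + 136 = -24019/7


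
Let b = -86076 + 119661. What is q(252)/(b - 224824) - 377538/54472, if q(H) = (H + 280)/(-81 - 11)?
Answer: -830296257805/119797464292 ≈ -6.9308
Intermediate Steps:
q(H) = -70/23 - H/92 (q(H) = (280 + H)/(-92) = (280 + H)*(-1/92) = -70/23 - H/92)
b = 33585
q(252)/(b - 224824) - 377538/54472 = (-70/23 - 1/92*252)/(33585 - 224824) - 377538/54472 = (-70/23 - 63/23)/(-191239) - 377538*1/54472 = -133/23*(-1/191239) - 188769/27236 = 133/4398497 - 188769/27236 = -830296257805/119797464292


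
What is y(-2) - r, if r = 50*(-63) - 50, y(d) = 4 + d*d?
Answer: 3208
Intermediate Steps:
y(d) = 4 + d²
r = -3200 (r = -3150 - 50 = -3200)
y(-2) - r = (4 + (-2)²) - 1*(-3200) = (4 + 4) + 3200 = 8 + 3200 = 3208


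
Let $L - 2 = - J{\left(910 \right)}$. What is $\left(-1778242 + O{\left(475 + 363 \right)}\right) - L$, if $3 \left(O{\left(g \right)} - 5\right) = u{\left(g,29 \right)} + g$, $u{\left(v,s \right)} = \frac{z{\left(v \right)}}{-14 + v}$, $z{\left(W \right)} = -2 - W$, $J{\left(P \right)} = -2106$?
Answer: $- \frac{550040396}{309} \approx -1.7801 \cdot 10^{6}$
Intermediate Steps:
$u{\left(v,s \right)} = \frac{-2 - v}{-14 + v}$
$O{\left(g \right)} = 5 + \frac{g}{3} + \frac{-2 - g}{3 \left(-14 + g\right)}$ ($O{\left(g \right)} = 5 + \frac{\frac{-2 - g}{-14 + g} + g}{3} = 5 + \frac{g + \frac{-2 - g}{-14 + g}}{3} = 5 + \left(\frac{g}{3} + \frac{-2 - g}{3 \left(-14 + g\right)}\right) = 5 + \frac{g}{3} + \frac{-2 - g}{3 \left(-14 + g\right)}$)
$L = 2108$ ($L = 2 - -2106 = 2 + 2106 = 2108$)
$\left(-1778242 + O{\left(475 + 363 \right)}\right) - L = \left(-1778242 + \frac{-212 + \left(475 + 363\right)^{2}}{3 \left(-14 + \left(475 + 363\right)\right)}\right) - 2108 = \left(-1778242 + \frac{-212 + 838^{2}}{3 \left(-14 + 838\right)}\right) - 2108 = \left(-1778242 + \frac{-212 + 702244}{3 \cdot 824}\right) - 2108 = \left(-1778242 + \frac{1}{3} \cdot \frac{1}{824} \cdot 702032\right) - 2108 = \left(-1778242 + \frac{87754}{309}\right) - 2108 = - \frac{549389024}{309} - 2108 = - \frac{550040396}{309}$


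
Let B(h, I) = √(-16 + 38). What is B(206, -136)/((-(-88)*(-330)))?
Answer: -√22/29040 ≈ -0.00016152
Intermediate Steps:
B(h, I) = √22
B(206, -136)/((-(-88)*(-330))) = √22/((-(-88)*(-330))) = √22/((-11*2640)) = √22/(-29040) = √22*(-1/29040) = -√22/29040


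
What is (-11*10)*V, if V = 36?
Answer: -3960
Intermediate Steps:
(-11*10)*V = -11*10*36 = -110*36 = -3960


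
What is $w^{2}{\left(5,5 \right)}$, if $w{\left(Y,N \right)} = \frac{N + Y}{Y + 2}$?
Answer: $\frac{100}{49} \approx 2.0408$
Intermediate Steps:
$w{\left(Y,N \right)} = \frac{N + Y}{2 + Y}$
$w^{2}{\left(5,5 \right)} = \left(\frac{5 + 5}{2 + 5}\right)^{2} = \left(\frac{1}{7} \cdot 10\right)^{2} = \left(\frac{10}{7}\right)^{2} = \frac{100}{49}$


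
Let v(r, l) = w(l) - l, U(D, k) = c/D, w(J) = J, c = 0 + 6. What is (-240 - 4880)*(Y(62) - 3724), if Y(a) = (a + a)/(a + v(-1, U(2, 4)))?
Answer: 19056640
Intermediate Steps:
c = 6
U(D, k) = 6/D
v(r, l) = 0 (v(r, l) = l - l = 0)
Y(a) = 2 (Y(a) = (a + a)/(a + 0) = (2*a)/a = 2)
(-240 - 4880)*(Y(62) - 3724) = (-240 - 4880)*(2 - 3724) = -5120*(-3722) = 19056640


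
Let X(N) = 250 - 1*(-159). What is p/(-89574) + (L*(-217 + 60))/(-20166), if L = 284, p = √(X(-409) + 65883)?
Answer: 22294/10083 - √16573/44787 ≈ 2.2082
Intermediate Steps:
X(N) = 409 (X(N) = 250 + 159 = 409)
p = 2*√16573 (p = √(409 + 65883) = √66292 = 2*√16573 ≈ 257.47)
p/(-89574) + (L*(-217 + 60))/(-20166) = (2*√16573)/(-89574) + (284*(-217 + 60))/(-20166) = (2*√16573)*(-1/89574) + (284*(-157))*(-1/20166) = -√16573/44787 - 44588*(-1/20166) = -√16573/44787 + 22294/10083 = 22294/10083 - √16573/44787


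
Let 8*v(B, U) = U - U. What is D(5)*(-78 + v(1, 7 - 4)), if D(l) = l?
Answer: -390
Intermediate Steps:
v(B, U) = 0 (v(B, U) = (U - U)/8 = (⅛)*0 = 0)
D(5)*(-78 + v(1, 7 - 4)) = 5*(-78 + 0) = 5*(-78) = -390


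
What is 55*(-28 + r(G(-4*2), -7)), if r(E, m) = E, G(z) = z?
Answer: -1980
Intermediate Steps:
55*(-28 + r(G(-4*2), -7)) = 55*(-28 - 4*2) = 55*(-28 - 8) = 55*(-36) = -1980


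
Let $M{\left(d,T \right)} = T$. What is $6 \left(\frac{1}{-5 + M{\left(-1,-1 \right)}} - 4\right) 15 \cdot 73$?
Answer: $-27375$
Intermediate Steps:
$6 \left(\frac{1}{-5 + M{\left(-1,-1 \right)}} - 4\right) 15 \cdot 73 = 6 \left(\frac{1}{-5 - 1} - 4\right) 15 \cdot 73 = 6 \left(\frac{1}{-6} - 4\right) 15 \cdot 73 = 6 \left(- \frac{1}{6} - 4\right) 15 \cdot 73 = 6 \left(- \frac{25}{6}\right) 15 \cdot 73 = \left(-25\right) 15 \cdot 73 = \left(-375\right) 73 = -27375$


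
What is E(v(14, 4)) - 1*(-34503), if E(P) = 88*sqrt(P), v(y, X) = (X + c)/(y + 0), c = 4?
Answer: 34503 + 176*sqrt(7)/7 ≈ 34570.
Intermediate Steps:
v(y, X) = (4 + X)/y (v(y, X) = (X + 4)/(y + 0) = (4 + X)/y)
E(v(14, 4)) - 1*(-34503) = 88*sqrt((4 + 4)/14) - 1*(-34503) = 88*sqrt((1/14)*8) + 34503 = 88*sqrt(4/7) + 34503 = 88*(2*sqrt(7)/7) + 34503 = 176*sqrt(7)/7 + 34503 = 34503 + 176*sqrt(7)/7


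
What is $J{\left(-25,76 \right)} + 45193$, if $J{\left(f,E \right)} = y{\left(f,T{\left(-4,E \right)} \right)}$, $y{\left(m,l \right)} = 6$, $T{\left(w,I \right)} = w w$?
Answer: $45199$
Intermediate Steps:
$T{\left(w,I \right)} = w^{2}$
$J{\left(f,E \right)} = 6$
$J{\left(-25,76 \right)} + 45193 = 6 + 45193 = 45199$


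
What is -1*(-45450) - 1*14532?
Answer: 30918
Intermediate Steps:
-1*(-45450) - 1*14532 = 45450 - 14532 = 30918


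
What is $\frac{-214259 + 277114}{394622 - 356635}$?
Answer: $\frac{62855}{37987} \approx 1.6546$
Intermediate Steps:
$\frac{-214259 + 277114}{394622 - 356635} = \frac{62855}{37987}$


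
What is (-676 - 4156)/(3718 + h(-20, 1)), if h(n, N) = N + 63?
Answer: -2416/1891 ≈ -1.2776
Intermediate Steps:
h(n, N) = 63 + N
(-676 - 4156)/(3718 + h(-20, 1)) = (-676 - 4156)/(3718 + (63 + 1)) = -4832/(3718 + 64) = -4832/3782 = -4832*1/3782 = -2416/1891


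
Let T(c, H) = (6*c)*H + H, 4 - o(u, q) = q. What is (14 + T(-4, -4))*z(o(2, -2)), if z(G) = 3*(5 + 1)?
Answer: 1908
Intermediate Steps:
o(u, q) = 4 - q
T(c, H) = H + 6*H*c (T(c, H) = 6*H*c + H = H + 6*H*c)
z(G) = 18 (z(G) = 3*6 = 18)
(14 + T(-4, -4))*z(o(2, -2)) = (14 - 4*(1 + 6*(-4)))*18 = (14 - 4*(1 - 24))*18 = (14 - 4*(-23))*18 = (14 + 92)*18 = 106*18 = 1908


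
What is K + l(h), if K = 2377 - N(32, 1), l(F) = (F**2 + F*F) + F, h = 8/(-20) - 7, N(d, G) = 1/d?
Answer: 1983271/800 ≈ 2479.1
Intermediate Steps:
h = -37/5 (h = 8*(-1/20) - 7 = -2/5 - 7 = -37/5 ≈ -7.4000)
l(F) = F + 2*F**2 (l(F) = (F**2 + F**2) + F = 2*F**2 + F = F + 2*F**2)
K = 76063/32 (K = 2377 - 1/32 = 76063/32 ≈ 2377.0)
K + l(h) = 76063/32 - 37*(1 + 2*(-37/5))/5 = 76063/32 - 37*(1 - 74/5)/5 = 76063/32 - 37/5*(-69/5) = 76063/32 + 2553/25 = 1983271/800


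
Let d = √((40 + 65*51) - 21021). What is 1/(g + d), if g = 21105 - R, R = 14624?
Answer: 6481/42021027 - 11*I*√146/42021027 ≈ 0.00015423 - 3.163e-6*I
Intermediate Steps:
g = 6481 (g = 21105 - 1*14624 = 21105 - 14624 = 6481)
d = 11*I*√146 (d = √((40 + 3315) - 21021) = √(3355 - 21021) = √(-17666) = 11*I*√146 ≈ 132.91*I)
1/(g + d) = 1/(6481 + 11*I*√146)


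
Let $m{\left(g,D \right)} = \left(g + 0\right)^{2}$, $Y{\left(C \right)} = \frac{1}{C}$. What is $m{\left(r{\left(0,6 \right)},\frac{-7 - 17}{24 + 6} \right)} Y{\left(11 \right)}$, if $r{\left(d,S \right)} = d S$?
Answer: $0$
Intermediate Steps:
$r{\left(d,S \right)} = S d$
$m{\left(g,D \right)} = g^{2}$
$m{\left(r{\left(0,6 \right)},\frac{-7 - 17}{24 + 6} \right)} Y{\left(11 \right)} = \frac{\left(6 \cdot 0\right)^{2}}{11} = 0^{2} \cdot \frac{1}{11} = 0 \cdot \frac{1}{11} = 0$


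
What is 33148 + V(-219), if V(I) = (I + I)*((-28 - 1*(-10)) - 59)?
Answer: 66874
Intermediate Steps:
V(I) = -154*I (V(I) = (2*I)*((-28 + 10) - 59) = (2*I)*(-18 - 59) = (2*I)*(-77) = -154*I)
33148 + V(-219) = 33148 - 154*(-219) = 33148 + 33726 = 66874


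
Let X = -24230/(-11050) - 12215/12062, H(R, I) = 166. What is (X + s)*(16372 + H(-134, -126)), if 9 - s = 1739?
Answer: -190539206883581/6664255 ≈ -2.8591e+7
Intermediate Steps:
s = -1730 (s = 9 - 1*1739 = 9 - 1739 = -1730)
X = 15728651/13328510 (X = -24230*(-1/11050) - 12215*1/12062 = 2423/1105 - 12215/12062 = 15728651/13328510 ≈ 1.1801)
(X + s)*(16372 + H(-134, -126)) = (15728651/13328510 - 1730)*(16372 + 166) = -23042593649/13328510*16538 = -190539206883581/6664255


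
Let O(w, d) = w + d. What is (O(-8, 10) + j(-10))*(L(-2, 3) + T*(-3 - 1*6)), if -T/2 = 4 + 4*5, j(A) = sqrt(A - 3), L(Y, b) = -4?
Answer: 856 + 428*I*sqrt(13) ≈ 856.0 + 1543.2*I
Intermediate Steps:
O(w, d) = d + w
j(A) = sqrt(-3 + A)
T = -48 (T = -2*(4 + 4*5) = -2*(4 + 20) = -2*24 = -48)
(O(-8, 10) + j(-10))*(L(-2, 3) + T*(-3 - 1*6)) = ((10 - 8) + sqrt(-3 - 10))*(-4 - 48*(-3 - 1*6)) = (2 + sqrt(-13))*(-4 - 48*(-3 - 6)) = (2 + I*sqrt(13))*(-4 - 48*(-9)) = (2 + I*sqrt(13))*(-4 + 432) = (2 + I*sqrt(13))*428 = 856 + 428*I*sqrt(13)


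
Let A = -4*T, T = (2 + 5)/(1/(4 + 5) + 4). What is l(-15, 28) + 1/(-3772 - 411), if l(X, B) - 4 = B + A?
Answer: 3898519/154771 ≈ 25.189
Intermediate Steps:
T = 63/37 (T = 7/(1/9 + 4) = 7/(⅑ + 4) = 7/(37/9) = 7*(9/37) = 63/37 ≈ 1.7027)
A = -252/37 (A = -4*63/37 = -252/37 ≈ -6.8108)
l(X, B) = -104/37 + B (l(X, B) = 4 + (B - 252/37) = 4 + (-252/37 + B) = -104/37 + B)
l(-15, 28) + 1/(-3772 - 411) = (-104/37 + 28) + 1/(-3772 - 411) = 932/37 + 1/(-4183) = 932/37 - 1/4183 = 3898519/154771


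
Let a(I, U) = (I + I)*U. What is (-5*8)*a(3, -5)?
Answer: 1200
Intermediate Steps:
a(I, U) = 2*I*U (a(I, U) = (2*I)*U = 2*I*U)
(-5*8)*a(3, -5) = (-5*8)*(2*3*(-5)) = -40*(-30) = 1200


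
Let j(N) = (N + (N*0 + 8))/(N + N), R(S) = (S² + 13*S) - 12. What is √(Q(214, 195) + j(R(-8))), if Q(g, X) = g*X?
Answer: √28209766/26 ≈ 204.28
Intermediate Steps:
Q(g, X) = X*g
R(S) = -12 + S² + 13*S
j(N) = (8 + N)/(2*N) (j(N) = (N + (0 + 8))/((2*N)) = (N + 8)*(1/(2*N)) = (8 + N)*(1/(2*N)) = (8 + N)/(2*N))
√(Q(214, 195) + j(R(-8))) = √(195*214 + (8 + (-12 + (-8)² + 13*(-8)))/(2*(-12 + (-8)² + 13*(-8)))) = √(41730 + (8 + (-12 + 64 - 104))/(2*(-12 + 64 - 104))) = √(41730 + (½)*(8 - 52)/(-52)) = √(41730 + (½)*(-1/52)*(-44)) = √(41730 + 11/26) = √(1084991/26) = √28209766/26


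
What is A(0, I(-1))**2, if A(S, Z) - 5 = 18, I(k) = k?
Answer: 529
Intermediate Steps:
A(S, Z) = 23 (A(S, Z) = 5 + 18 = 23)
A(0, I(-1))**2 = 23**2 = 529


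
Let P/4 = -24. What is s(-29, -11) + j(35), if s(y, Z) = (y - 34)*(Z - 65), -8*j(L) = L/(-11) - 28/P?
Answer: 10113019/2112 ≈ 4788.4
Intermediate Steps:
P = -96 (P = 4*(-24) = -96)
j(L) = -7/192 + L/88 (j(L) = -(L/(-11) - 28/(-96))/8 = -(L*(-1/11) - 28*(-1/96))/8 = -(-L/11 + 7/24)/8 = -(7/24 - L/11)/8 = -7/192 + L/88)
s(y, Z) = (-65 + Z)*(-34 + y) (s(y, Z) = (-34 + y)*(-65 + Z) = (-65 + Z)*(-34 + y))
s(-29, -11) + j(35) = (2210 - 65*(-29) - 34*(-11) - 11*(-29)) + (-7/192 + (1/88)*35) = (2210 + 1885 + 374 + 319) + (-7/192 + 35/88) = 4788 + 763/2112 = 10113019/2112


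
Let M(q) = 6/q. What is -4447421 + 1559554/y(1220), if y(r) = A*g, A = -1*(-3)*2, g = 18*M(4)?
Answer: -359461324/81 ≈ -4.4378e+6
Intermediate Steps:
g = 27 (g = 18*(6/4) = 18*(6*(¼)) = 18*(3/2) = 27)
A = 6 (A = 3*2 = 6)
y(r) = 162 (y(r) = 6*27 = 162)
-4447421 + 1559554/y(1220) = -4447421 + 1559554/162 = -4447421 + 1559554*(1/162) = -4447421 + 779777/81 = -359461324/81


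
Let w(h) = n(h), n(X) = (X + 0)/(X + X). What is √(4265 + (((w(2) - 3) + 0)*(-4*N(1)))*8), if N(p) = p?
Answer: √4345 ≈ 65.917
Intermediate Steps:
n(X) = ½ (n(X) = X/((2*X)) = X*(1/(2*X)) = ½)
w(h) = ½
√(4265 + (((w(2) - 3) + 0)*(-4*N(1)))*8) = √(4265 + (((½ - 3) + 0)*(-4*1))*8) = √(4265 + ((-5/2 + 0)*(-4))*8) = √(4265 - 5/2*(-4)*8) = √(4265 + 10*8) = √(4265 + 80) = √4345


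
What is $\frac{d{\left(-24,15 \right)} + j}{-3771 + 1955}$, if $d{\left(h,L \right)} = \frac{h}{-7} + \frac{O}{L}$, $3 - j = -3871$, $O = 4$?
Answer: $- \frac{203579}{95340} \approx -2.1353$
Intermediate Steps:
$j = 3874$ ($j = 3 - -3871 = 3 + 3871 = 3874$)
$d{\left(h,L \right)} = \frac{4}{L} - \frac{h}{7}$ ($d{\left(h,L \right)} = \frac{h}{-7} + \frac{4}{L} = h \left(- \frac{1}{7}\right) + \frac{4}{L} = - \frac{h}{7} + \frac{4}{L} = \frac{4}{L} - \frac{h}{7}$)
$\frac{d{\left(-24,15 \right)} + j}{-3771 + 1955} = \frac{\left(\frac{4}{15} - - \frac{24}{7}\right) + 3874}{-3771 + 1955} = \frac{\left(4 \cdot \frac{1}{15} + \frac{24}{7}\right) + 3874}{-1816} = \left(\left(\frac{4}{15} + \frac{24}{7}\right) + 3874\right) \left(- \frac{1}{1816}\right) = \left(\frac{388}{105} + 3874\right) \left(- \frac{1}{1816}\right) = \frac{407158}{105} \left(- \frac{1}{1816}\right) = - \frac{203579}{95340}$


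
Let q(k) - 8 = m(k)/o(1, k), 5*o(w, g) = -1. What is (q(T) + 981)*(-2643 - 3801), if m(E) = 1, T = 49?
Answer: -6340896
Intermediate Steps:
o(w, g) = -1/5 (o(w, g) = (1/5)*(-1) = -1/5)
q(k) = 3 (q(k) = 8 + 1/(-1/5) = 8 + 1*(-5) = 8 - 5 = 3)
(q(T) + 981)*(-2643 - 3801) = (3 + 981)*(-2643 - 3801) = 984*(-6444) = -6340896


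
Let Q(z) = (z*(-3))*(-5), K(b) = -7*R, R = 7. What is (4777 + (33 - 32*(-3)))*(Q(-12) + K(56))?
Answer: -1123474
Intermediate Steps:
K(b) = -49 (K(b) = -7*7 = -49)
Q(z) = 15*z (Q(z) = -3*z*(-5) = 15*z)
(4777 + (33 - 32*(-3)))*(Q(-12) + K(56)) = (4777 + (33 - 32*(-3)))*(15*(-12) - 49) = (4777 + (33 + 96))*(-180 - 49) = (4777 + 129)*(-229) = 4906*(-229) = -1123474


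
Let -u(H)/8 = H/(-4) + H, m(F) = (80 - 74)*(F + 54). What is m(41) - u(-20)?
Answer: 450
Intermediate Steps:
m(F) = 324 + 6*F (m(F) = 6*(54 + F) = 324 + 6*F)
u(H) = -6*H (u(H) = -8*(H/(-4) + H) = -8*(-H/4 + H) = -6*H)
m(41) - u(-20) = (324 + 6*41) - (-6)*(-20) = (324 + 246) - 1*120 = 570 - 120 = 450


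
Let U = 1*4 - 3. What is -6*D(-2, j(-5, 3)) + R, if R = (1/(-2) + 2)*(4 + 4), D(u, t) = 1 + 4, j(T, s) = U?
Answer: -18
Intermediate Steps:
U = 1 (U = 4 - 3 = 1)
j(T, s) = 1
D(u, t) = 5
R = 12 (R = (1*(-1/2) + 2)*8 = (-1/2 + 2)*8 = (3/2)*8 = 12)
-6*D(-2, j(-5, 3)) + R = -6*5 + 12 = -30 + 12 = -18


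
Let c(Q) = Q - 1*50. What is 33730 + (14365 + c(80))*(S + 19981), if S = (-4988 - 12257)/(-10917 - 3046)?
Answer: 4016847963450/13963 ≈ 2.8768e+8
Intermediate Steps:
c(Q) = -50 + Q (c(Q) = Q - 50 = -50 + Q)
S = 17245/13963 (S = -17245/(-13963) = -17245*(-1/13963) = 17245/13963 ≈ 1.2351)
33730 + (14365 + c(80))*(S + 19981) = 33730 + (14365 + (-50 + 80))*(17245/13963 + 19981) = 33730 + (14365 + 30)*(279011948/13963) = 33730 + 14395*(279011948/13963) = 33730 + 4016376991460/13963 = 4016847963450/13963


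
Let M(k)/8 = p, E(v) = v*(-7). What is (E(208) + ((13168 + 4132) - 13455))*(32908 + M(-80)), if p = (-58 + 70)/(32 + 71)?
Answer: 8097802180/103 ≈ 7.8619e+7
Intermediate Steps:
E(v) = -7*v
p = 12/103 ≈ 0.11650
M(k) = 96/103 (M(k) = 8*(12/103) = 96/103)
(E(208) + ((13168 + 4132) - 13455))*(32908 + M(-80)) = (-7*208 + ((13168 + 4132) - 13455))*(32908 + 96/103) = (-1456 + (17300 - 13455))*(3389620/103) = (-1456 + 3845)*(3389620/103) = 2389*(3389620/103) = 8097802180/103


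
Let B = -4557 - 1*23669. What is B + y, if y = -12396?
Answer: -40622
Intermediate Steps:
B = -28226 (B = -4557 - 23669 = -28226)
B + y = -28226 - 12396 = -40622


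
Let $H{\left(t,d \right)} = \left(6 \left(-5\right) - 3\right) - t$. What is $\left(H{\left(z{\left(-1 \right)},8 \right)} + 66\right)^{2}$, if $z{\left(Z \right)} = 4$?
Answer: $841$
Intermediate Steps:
$H{\left(t,d \right)} = -33 - t$ ($H{\left(t,d \right)} = \left(-30 - 3\right) - t = -33 - t$)
$\left(H{\left(z{\left(-1 \right)},8 \right)} + 66\right)^{2} = \left(\left(-33 - 4\right) + 66\right)^{2} = \left(-37 + 66\right)^{2} = 29^{2} = 841$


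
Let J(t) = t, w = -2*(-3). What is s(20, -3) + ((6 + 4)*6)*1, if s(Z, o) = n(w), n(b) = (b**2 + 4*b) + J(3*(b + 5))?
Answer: 153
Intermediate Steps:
w = 6
n(b) = 15 + b**2 + 7*b (n(b) = (b**2 + 4*b) + 3*(b + 5) = (b**2 + 4*b) + 3*(5 + b) = (b**2 + 4*b) + (15 + 3*b) = 15 + b**2 + 7*b)
s(Z, o) = 93 (s(Z, o) = 15 + 6**2 + 7*6 = 15 + 36 + 42 = 93)
s(20, -3) + ((6 + 4)*6)*1 = 93 + ((6 + 4)*6)*1 = 93 + (10*6)*1 = 93 + 60*1 = 93 + 60 = 153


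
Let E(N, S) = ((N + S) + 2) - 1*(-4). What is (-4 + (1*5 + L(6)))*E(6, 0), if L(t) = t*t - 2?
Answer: 420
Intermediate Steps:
E(N, S) = 6 + N + S (E(N, S) = (2 + N + S) + 4 = 6 + N + S)
L(t) = -2 + t**2 (L(t) = t**2 - 2 = -2 + t**2)
(-4 + (1*5 + L(6)))*E(6, 0) = (-4 + (1*5 + (-2 + 6**2)))*(6 + 6 + 0) = (-4 + (5 + (-2 + 36)))*12 = (-4 + (5 + 34))*12 = (-4 + 39)*12 = 35*12 = 420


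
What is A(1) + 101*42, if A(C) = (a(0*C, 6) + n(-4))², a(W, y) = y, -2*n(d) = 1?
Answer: 17089/4 ≈ 4272.3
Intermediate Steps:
n(d) = -½ (n(d) = -½*1 = -½)
A(C) = 121/4 (A(C) = (6 - ½)² = (11/2)² = 121/4)
A(1) + 101*42 = 121/4 + 101*42 = 121/4 + 4242 = 17089/4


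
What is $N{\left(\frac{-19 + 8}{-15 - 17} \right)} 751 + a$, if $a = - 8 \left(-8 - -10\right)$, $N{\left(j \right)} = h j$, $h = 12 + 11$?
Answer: $\frac{189491}{32} \approx 5921.6$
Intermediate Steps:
$h = 23$
$N{\left(j \right)} = 23 j$
$a = -16$ ($a = - 8 \left(-8 + 10\right) = \left(-8\right) 2 = -16$)
$N{\left(\frac{-19 + 8}{-15 - 17} \right)} 751 + a = 23 \frac{-19 + 8}{-15 - 17} \cdot 751 - 16 = 23 \left(- \frac{11}{-32}\right) 751 - 16 = 23 \left(\left(-11\right) \left(- \frac{1}{32}\right)\right) 751 - 16 = 23 \cdot \frac{11}{32} \cdot 751 - 16 = \frac{253}{32} \cdot 751 - 16 = \frac{190003}{32} - 16 = \frac{189491}{32}$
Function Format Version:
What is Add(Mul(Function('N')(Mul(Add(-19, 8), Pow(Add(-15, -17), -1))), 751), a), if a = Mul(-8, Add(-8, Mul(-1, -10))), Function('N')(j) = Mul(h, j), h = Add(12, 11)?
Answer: Rational(189491, 32) ≈ 5921.6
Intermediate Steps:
h = 23
Function('N')(j) = Mul(23, j)
a = -16 (a = Mul(-8, Add(-8, 10)) = Mul(-8, 2) = -16)
Add(Mul(Function('N')(Mul(Add(-19, 8), Pow(Add(-15, -17), -1))), 751), a) = Add(Mul(Mul(23, Mul(Add(-19, 8), Pow(Add(-15, -17), -1))), 751), -16) = Add(Mul(Mul(23, Mul(-11, Pow(-32, -1))), 751), -16) = Add(Mul(Mul(23, Mul(-11, Rational(-1, 32))), 751), -16) = Add(Mul(Mul(23, Rational(11, 32)), 751), -16) = Add(Mul(Rational(253, 32), 751), -16) = Add(Rational(190003, 32), -16) = Rational(189491, 32)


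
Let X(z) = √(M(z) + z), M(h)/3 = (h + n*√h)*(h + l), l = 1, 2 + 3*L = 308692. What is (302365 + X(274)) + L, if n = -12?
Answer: 1215785/3 + 2*√(56581 - 2475*√274) ≈ 4.0551e+5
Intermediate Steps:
L = 308690/3 (L = -⅔ + (⅓)*308692 = -⅔ + 308692/3 = 308690/3 ≈ 1.0290e+5)
M(h) = 3*(1 + h)*(h - 12*√h) (M(h) = 3*((h - 12*√h)*(h + 1)) = 3*((h - 12*√h)*(1 + h)) = 3*((1 + h)*(h - 12*√h)) = 3*(1 + h)*(h - 12*√h))
X(z) = √(-36*√z - 36*z^(3/2) + 3*z² + 4*z) (X(z) = √((-36*√z - 36*z^(3/2) + 3*z + 3*z²) + z) = √(-36*√z - 36*z^(3/2) + 3*z² + 4*z))
(302365 + X(274)) + L = (302365 + √(-36*√274 - 9864*√274 + 3*274² + 4*274)) + 308690/3 = (302365 + √(-36*√274 - 9864*√274 + 3*75076 + 1096)) + 308690/3 = (302365 + √(-36*√274 - 9864*√274 + 225228 + 1096)) + 308690/3 = (302365 + √(226324 - 9900*√274)) + 308690/3 = 1215785/3 + √(226324 - 9900*√274)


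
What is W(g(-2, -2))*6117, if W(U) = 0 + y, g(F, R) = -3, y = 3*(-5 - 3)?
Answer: -146808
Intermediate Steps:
y = -24 (y = 3*(-8) = -24)
W(U) = -24 (W(U) = 0 - 24 = -24)
W(g(-2, -2))*6117 = -24*6117 = -146808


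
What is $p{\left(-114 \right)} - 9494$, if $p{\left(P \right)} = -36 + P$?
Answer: $-9644$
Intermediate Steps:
$p{\left(-114 \right)} - 9494 = \left(-36 - 114\right) - 9494 = -150 - 9494 = -9644$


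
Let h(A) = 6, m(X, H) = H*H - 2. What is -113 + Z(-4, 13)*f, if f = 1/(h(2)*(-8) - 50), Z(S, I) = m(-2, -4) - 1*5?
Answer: -11083/98 ≈ -113.09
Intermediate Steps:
m(X, H) = -2 + H² (m(X, H) = H² - 2 = -2 + H²)
Z(S, I) = 9 (Z(S, I) = (-2 + (-4)²) - 1*5 = (-2 + 16) - 5 = 14 - 5 = 9)
f = -1/98 (f = 1/(6*(-8) - 50) = 1/(-48 - 50) = 1/(-98) = -1/98 ≈ -0.010204)
-113 + Z(-4, 13)*f = -113 + 9*(-1/98) = -113 - 9/98 = -11083/98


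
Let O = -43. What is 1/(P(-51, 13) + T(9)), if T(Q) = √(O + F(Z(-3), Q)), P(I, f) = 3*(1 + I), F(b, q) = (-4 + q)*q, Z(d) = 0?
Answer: -75/11249 - √2/22498 ≈ -0.0067301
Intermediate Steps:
F(b, q) = q*(-4 + q)
P(I, f) = 3 + 3*I
T(Q) = √(-43 + Q*(-4 + Q))
1/(P(-51, 13) + T(9)) = 1/((3 + 3*(-51)) + √(-43 + 9*(-4 + 9))) = 1/((3 - 153) + √(-43 + 9*5)) = 1/(-150 + √(-43 + 45)) = 1/(-150 + √2)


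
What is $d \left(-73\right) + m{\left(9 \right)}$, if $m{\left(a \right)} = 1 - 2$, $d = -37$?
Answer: $2700$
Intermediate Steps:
$m{\left(a \right)} = -1$
$d \left(-73\right) + m{\left(9 \right)} = \left(-37\right) \left(-73\right) - 1 = 2701 - 1 = 2700$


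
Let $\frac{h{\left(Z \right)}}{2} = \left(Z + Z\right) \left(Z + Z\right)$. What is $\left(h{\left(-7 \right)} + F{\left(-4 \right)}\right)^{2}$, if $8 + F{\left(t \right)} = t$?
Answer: $144400$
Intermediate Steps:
$F{\left(t \right)} = -8 + t$
$h{\left(Z \right)} = 8 Z^{2}$ ($h{\left(Z \right)} = 2 \left(Z + Z\right) \left(Z + Z\right) = 2 \cdot 2 Z 2 Z = 2 \cdot 4 Z^{2} = 8 Z^{2}$)
$\left(h{\left(-7 \right)} + F{\left(-4 \right)}\right)^{2} = \left(8 \left(-7\right)^{2} - 12\right)^{2} = \left(8 \cdot 49 - 12\right)^{2} = \left(392 - 12\right)^{2} = 380^{2} = 144400$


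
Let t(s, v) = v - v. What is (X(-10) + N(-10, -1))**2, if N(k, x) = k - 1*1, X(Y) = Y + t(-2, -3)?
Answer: 441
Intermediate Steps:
t(s, v) = 0
X(Y) = Y (X(Y) = Y + 0 = Y)
N(k, x) = -1 + k (N(k, x) = k - 1 = -1 + k)
(X(-10) + N(-10, -1))**2 = (-10 + (-1 - 10))**2 = (-10 - 11)**2 = (-21)**2 = 441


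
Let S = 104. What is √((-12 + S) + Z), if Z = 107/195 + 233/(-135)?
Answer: √31081830/585 ≈ 9.5301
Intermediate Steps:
Z = -2066/1755 (Z = 107*(1/195) + 233*(-1/135) = 107/195 - 233/135 = -2066/1755 ≈ -1.1772)
√((-12 + S) + Z) = √((-12 + 104) - 2066/1755) = √(92 - 2066/1755) = √(159394/1755) = √31081830/585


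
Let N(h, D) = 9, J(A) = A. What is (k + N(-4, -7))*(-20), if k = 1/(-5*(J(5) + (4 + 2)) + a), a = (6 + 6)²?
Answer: -16040/89 ≈ -180.22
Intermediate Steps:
a = 144 (a = 12² = 144)
k = 1/89 (k = 1/(-5*(5 + (4 + 2)) + 144) = 1/(-5*(5 + 6) + 144) = 1/(-5*11 + 144) = 1/(-55 + 144) = 1/89 ≈ 0.011236)
(k + N(-4, -7))*(-20) = (1/89 + 9)*(-20) = (802/89)*(-20) = -16040/89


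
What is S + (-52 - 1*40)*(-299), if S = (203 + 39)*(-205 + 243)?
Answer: 36704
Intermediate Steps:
S = 9196 (S = 242*38 = 9196)
S + (-52 - 1*40)*(-299) = 9196 + (-52 - 1*40)*(-299) = 9196 + (-52 - 40)*(-299) = 9196 - 92*(-299) = 9196 + 27508 = 36704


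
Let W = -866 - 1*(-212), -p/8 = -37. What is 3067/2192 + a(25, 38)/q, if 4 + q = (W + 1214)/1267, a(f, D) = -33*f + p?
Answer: 2302793/15344 ≈ 150.08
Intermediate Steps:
p = 296 (p = -8*(-37) = 296)
W = -654 (W = -866 + 212 = -654)
a(f, D) = 296 - 33*f (a(f, D) = -33*f + 296 = 296 - 33*f)
q = -644/181 (q = -4 + (-654 + 1214)/1267 = -4 + 560*(1/1267) = -4 + 80/181 = -644/181 ≈ -3.5580)
3067/2192 + a(25, 38)/q = 3067/2192 + (296 - 33*25)/(-644/181) = 3067*(1/2192) + (296 - 825)*(-181/644) = 3067/2192 - 529*(-181/644) = 3067/2192 + 4163/28 = 2302793/15344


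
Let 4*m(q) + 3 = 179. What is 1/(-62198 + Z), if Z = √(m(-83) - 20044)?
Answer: -31099/1934305602 - 25*I*√2/967152801 ≈ -1.6078e-5 - 3.6556e-8*I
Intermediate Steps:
m(q) = 44 (m(q) = -¾ + (¼)*179 = -¾ + 179/4 = 44)
Z = 100*I*√2 (Z = √(44 - 20044) = √(-20000) = 100*I*√2 ≈ 141.42*I)
1/(-62198 + Z) = 1/(-62198 + 100*I*√2)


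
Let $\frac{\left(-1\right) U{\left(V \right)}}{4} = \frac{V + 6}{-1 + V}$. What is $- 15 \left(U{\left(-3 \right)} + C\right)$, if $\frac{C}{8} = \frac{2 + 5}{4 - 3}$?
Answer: $-885$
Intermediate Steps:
$U{\left(V \right)} = - \frac{4 \left(6 + V\right)}{-1 + V}$ ($U{\left(V \right)} = - 4 \frac{V + 6}{-1 + V} = - 4 \frac{6 + V}{-1 + V} = - \frac{4 \left(6 + V\right)}{-1 + V}$)
$C = 56$ ($C = 8 \frac{2 + 5}{4 - 3} = 8 \cdot \frac{7}{1} = 8 \cdot 7 \cdot 1 = 8 \cdot 7 = 56$)
$- 15 \left(U{\left(-3 \right)} + C\right) = - 15 \left(\frac{4 \left(-6 - -3\right)}{-1 - 3} + 56\right) = - 15 \left(\frac{4 \left(-6 + 3\right)}{-4} + 56\right) = - 15 \left(4 \left(- \frac{1}{4}\right) \left(-3\right) + 56\right) = - 15 \left(3 + 56\right) = \left(-15\right) 59 = -885$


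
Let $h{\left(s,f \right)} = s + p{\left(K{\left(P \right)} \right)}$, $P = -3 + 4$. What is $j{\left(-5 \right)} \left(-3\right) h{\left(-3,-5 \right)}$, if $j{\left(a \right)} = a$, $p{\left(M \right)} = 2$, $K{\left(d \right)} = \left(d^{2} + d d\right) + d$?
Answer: $-15$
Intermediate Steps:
$P = 1$
$K{\left(d \right)} = d + 2 d^{2}$ ($K{\left(d \right)} = \left(d^{2} + d^{2}\right) + d = 2 d^{2} + d = d + 2 d^{2}$)
$h{\left(s,f \right)} = 2 + s$ ($h{\left(s,f \right)} = s + 2 = 2 + s$)
$j{\left(-5 \right)} \left(-3\right) h{\left(-3,-5 \right)} = \left(-5\right) \left(-3\right) \left(2 - 3\right) = 15 \left(-1\right) = -15$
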